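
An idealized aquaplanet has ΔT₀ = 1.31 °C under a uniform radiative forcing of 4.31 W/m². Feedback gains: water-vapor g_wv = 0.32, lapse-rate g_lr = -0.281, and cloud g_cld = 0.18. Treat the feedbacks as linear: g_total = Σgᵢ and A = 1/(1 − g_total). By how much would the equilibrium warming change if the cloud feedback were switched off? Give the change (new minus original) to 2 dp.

Original: g = 0.219, ΔT = 1.31/(1−0.219) = 1.6773 °C.
Without cloud: g' = 0.039, ΔT' = 1.31/(1−0.039) = 1.3632 °C.
Change = 1.3632 − 1.6773 = -0.31 °C.

-0.31 °C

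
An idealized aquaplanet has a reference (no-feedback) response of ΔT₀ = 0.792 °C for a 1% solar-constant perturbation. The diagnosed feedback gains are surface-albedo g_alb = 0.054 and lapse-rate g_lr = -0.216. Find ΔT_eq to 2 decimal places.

Total gain g = 0.054 − 0.216 = -0.162.
Amplification A = 1/(1 + 0.162) = 0.8606.
ΔT = 0.792 × 0.8606 = 0.68 °C.

0.68 °C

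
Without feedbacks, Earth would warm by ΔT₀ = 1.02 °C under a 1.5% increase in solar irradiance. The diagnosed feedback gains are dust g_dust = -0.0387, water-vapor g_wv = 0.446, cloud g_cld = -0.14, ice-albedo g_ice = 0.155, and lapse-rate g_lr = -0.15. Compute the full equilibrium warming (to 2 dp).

1.40 °C

Total gain g = -0.0387 + 0.446 − 0.14 + 0.155 − 0.15 = 0.2723.
Amplification A = 1/(1 − 0.2723) = 1.374.
ΔT = 1.02 × 1.374 = 1.40 °C.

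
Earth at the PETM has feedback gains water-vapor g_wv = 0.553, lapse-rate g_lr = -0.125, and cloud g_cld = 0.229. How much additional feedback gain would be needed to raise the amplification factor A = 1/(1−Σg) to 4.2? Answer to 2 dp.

Current total gain = 0.657.
Target gain for A = 4.2: g* = 1 − 1/4.2 = 0.7619.
Additional gain needed = 0.7619 − 0.657 = 0.10.

0.10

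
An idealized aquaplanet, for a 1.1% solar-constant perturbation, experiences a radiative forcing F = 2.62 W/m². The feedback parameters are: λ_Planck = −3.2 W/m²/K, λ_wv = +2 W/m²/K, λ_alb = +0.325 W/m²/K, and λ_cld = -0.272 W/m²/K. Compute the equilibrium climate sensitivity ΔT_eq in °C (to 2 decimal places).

Net feedback parameter λ = (−3.2) + (+2) + (+0.325) + (-0.272) = -1.147 W/m²/K.
ΔT = −F/λ = −2.62/(-1.147) = 2.28 °C.

2.28 °C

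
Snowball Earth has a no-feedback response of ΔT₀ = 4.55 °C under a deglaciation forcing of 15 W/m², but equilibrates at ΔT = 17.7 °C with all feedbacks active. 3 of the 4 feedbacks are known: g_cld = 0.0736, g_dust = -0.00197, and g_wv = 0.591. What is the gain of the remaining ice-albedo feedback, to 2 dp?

0.08

Amplification A = ΔT/ΔT₀ = 17.7/4.55 = 3.89.
Total gain g = 1 − 1/A = 1 − 1/3.89 = 0.7429.
Known gains sum to 0.0736 − 0.00197 + 0.591 = 0.66263.
g_ice = 0.7429 − 0.66263 = 0.08.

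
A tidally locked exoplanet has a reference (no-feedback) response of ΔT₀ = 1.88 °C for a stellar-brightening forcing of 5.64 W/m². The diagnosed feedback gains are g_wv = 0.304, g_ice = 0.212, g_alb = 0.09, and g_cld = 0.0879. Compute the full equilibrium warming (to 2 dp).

Total gain g = 0.304 + 0.212 + 0.09 + 0.0879 = 0.6939.
Amplification A = 1/(1 − 0.6939) = 3.267.
ΔT = 1.88 × 3.267 = 6.14 °C.

6.14 °C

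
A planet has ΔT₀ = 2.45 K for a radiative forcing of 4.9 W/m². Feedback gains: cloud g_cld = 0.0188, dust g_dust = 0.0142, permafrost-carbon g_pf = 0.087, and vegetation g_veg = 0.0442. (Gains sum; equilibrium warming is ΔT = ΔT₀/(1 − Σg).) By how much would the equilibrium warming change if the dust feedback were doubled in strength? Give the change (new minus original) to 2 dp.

Original: g = 0.1642, ΔT = 2.45/(1−0.1642) = 2.9313 K.
With doubled dust: g' = 0.1784, ΔT' = 2.45/(1−0.1784) = 2.9820 K.
Change = 2.9820 − 2.9313 = 0.05 K.

0.05 K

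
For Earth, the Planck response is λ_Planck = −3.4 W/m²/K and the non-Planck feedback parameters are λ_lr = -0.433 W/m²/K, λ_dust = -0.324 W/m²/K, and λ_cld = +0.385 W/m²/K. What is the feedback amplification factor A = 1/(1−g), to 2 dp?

0.90

Convert to gains: g_lr = -0.433/3.4 = -0.1274; g_dust = -0.324/3.4 = -0.09529; g_cld = 0.385/3.4 = 0.1132.
Total gain g = -0.10949.
A = 1/(1 + 0.10949) = 0.90.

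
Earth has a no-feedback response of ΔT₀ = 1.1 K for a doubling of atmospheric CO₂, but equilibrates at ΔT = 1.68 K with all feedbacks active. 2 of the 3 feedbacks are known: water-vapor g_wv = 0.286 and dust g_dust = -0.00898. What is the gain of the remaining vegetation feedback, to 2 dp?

Amplification A = ΔT/ΔT₀ = 1.68/1.1 = 1.527.
Total gain g = 1 − 1/A = 1 − 1/1.527 = 0.3451.
Known gains sum to 0.286 − 0.00898 = 0.27702.
g_veg = 0.3451 − 0.27702 = 0.07.

0.07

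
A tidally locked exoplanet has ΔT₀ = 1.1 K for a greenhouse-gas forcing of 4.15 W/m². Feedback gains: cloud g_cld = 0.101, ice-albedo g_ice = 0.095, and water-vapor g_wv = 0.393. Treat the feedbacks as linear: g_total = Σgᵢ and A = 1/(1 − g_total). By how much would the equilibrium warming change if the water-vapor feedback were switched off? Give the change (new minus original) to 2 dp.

-1.31 K

Original: g = 0.589, ΔT = 1.1/(1−0.589) = 2.6764 K.
Without water-vapor: g' = 0.196, ΔT' = 1.1/(1−0.196) = 1.3682 K.
Change = 1.3682 − 2.6764 = -1.31 K.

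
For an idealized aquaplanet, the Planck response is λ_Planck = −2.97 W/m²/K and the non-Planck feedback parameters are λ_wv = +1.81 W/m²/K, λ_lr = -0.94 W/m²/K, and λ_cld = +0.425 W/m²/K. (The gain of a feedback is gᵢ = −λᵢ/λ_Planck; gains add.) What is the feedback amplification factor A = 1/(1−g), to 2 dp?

1.77

Convert to gains: g_wv = 1.81/2.97 = 0.6094; g_lr = -0.94/2.97 = -0.3165; g_cld = 0.425/2.97 = 0.1431.
Total gain g = 0.436.
A = 1/(1 − 0.436) = 1.77.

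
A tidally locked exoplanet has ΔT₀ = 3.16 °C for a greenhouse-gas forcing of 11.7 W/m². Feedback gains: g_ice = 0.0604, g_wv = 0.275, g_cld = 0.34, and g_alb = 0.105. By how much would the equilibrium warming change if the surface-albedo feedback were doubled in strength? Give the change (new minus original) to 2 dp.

13.18 °C

Original: g = 0.7804, ΔT = 3.16/(1−0.7804) = 14.3898 °C.
With doubled surface-albedo: g' = 0.8854, ΔT' = 3.16/(1−0.8854) = 27.5742 °C.
Change = 27.5742 − 14.3898 = 13.18 °C.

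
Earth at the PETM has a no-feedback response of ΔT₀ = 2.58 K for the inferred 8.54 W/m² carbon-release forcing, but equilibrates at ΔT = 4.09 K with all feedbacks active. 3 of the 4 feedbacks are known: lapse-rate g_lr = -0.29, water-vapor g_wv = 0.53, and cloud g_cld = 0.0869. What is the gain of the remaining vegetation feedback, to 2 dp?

Amplification A = ΔT/ΔT₀ = 4.09/2.58 = 1.585.
Total gain g = 1 − 1/A = 1 − 1/1.585 = 0.3691.
Known gains sum to -0.29 + 0.53 + 0.0869 = 0.3269.
g_veg = 0.3691 − 0.3269 = 0.04.

0.04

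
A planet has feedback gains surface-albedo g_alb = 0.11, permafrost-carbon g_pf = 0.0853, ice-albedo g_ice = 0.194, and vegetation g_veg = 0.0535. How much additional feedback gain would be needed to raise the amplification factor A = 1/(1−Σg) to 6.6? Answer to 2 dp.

0.41

Current total gain = 0.4428.
Target gain for A = 6.6: g* = 1 − 1/6.6 = 0.8485.
Additional gain needed = 0.8485 − 0.4428 = 0.41.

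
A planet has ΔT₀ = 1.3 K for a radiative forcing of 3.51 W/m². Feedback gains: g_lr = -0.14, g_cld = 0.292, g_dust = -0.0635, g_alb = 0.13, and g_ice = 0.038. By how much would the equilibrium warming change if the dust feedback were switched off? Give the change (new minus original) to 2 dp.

0.16 K

Original: g = 0.2565, ΔT = 1.3/(1−0.2565) = 1.7485 K.
Without dust: g' = 0.32, ΔT' = 1.3/(1−0.32) = 1.9118 K.
Change = 1.9118 − 1.7485 = 0.16 K.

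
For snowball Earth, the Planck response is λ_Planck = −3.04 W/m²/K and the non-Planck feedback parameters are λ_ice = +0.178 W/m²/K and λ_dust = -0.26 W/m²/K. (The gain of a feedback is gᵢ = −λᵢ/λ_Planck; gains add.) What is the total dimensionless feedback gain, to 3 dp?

Convert to gains: g_ice = 0.178/3.04 = 0.05855; g_dust = -0.26/3.04 = -0.08553.
Total gain g = -0.02698.

-0.027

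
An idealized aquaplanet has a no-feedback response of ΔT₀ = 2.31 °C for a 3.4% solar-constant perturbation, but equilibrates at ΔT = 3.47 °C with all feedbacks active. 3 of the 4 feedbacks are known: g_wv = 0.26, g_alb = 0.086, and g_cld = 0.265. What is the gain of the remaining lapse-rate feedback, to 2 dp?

-0.28

Amplification A = ΔT/ΔT₀ = 3.47/2.31 = 1.502.
Total gain g = 1 − 1/A = 1 − 1/1.502 = 0.3342.
Known gains sum to 0.26 + 0.086 + 0.265 = 0.611.
g_lr = 0.3342 − 0.611 = -0.28.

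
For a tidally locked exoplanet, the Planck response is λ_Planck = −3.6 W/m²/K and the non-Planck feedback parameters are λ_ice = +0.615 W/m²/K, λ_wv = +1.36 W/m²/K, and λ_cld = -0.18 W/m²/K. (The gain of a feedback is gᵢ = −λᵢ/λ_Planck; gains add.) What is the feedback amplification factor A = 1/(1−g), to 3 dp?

Convert to gains: g_ice = 0.615/3.6 = 0.1708; g_wv = 1.36/3.6 = 0.3778; g_cld = -0.18/3.6 = -0.05.
Total gain g = 0.4986.
A = 1/(1 − 0.4986) = 1.994.

1.994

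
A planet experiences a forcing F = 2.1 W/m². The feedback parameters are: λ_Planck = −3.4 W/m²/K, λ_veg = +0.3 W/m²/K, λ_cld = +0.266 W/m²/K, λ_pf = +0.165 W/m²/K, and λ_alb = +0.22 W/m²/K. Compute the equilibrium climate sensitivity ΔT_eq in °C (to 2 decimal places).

Net feedback parameter λ = (−3.4) + (+0.3) + (+0.266) + (+0.165) + (+0.22) = -2.449 W/m²/K.
ΔT = −F/λ = −2.1/(-2.449) = 0.86 °C.

0.86 °C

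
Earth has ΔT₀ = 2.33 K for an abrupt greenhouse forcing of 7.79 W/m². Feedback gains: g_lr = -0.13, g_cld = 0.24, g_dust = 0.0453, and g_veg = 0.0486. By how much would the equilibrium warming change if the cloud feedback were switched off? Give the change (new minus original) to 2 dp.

Original: g = 0.2039, ΔT = 2.33/(1−0.2039) = 2.9268 K.
Without cloud: g' = -0.0361, ΔT' = 2.33/(1+0.0361) = 2.2488 K.
Change = 2.2488 − 2.9268 = -0.68 K.

-0.68 K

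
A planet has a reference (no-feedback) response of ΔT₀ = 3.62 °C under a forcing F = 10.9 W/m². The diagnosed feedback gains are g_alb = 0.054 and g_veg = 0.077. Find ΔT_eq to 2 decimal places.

4.17 °C

Total gain g = 0.054 + 0.077 = 0.131.
Amplification A = 1/(1 − 0.131) = 1.151.
ΔT = 3.62 × 1.151 = 4.17 °C.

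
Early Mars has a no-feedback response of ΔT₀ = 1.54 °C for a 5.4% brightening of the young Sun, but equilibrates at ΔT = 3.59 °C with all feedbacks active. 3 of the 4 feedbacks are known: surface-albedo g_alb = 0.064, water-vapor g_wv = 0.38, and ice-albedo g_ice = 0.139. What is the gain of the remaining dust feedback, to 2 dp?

-0.01

Amplification A = ΔT/ΔT₀ = 3.59/1.54 = 2.331.
Total gain g = 1 − 1/A = 1 − 1/2.331 = 0.571.
Known gains sum to 0.064 + 0.38 + 0.139 = 0.583.
g_dust = 0.571 − 0.583 = -0.01.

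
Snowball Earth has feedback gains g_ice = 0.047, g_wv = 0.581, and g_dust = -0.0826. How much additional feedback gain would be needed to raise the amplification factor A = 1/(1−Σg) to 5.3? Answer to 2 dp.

0.27

Current total gain = 0.5454.
Target gain for A = 5.3: g* = 1 − 1/5.3 = 0.8113.
Additional gain needed = 0.8113 − 0.5454 = 0.27.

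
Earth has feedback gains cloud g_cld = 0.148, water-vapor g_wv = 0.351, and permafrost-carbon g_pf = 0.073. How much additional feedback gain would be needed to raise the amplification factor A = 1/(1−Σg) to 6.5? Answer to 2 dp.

0.27

Current total gain = 0.572.
Target gain for A = 6.5: g* = 1 − 1/6.5 = 0.8462.
Additional gain needed = 0.8462 − 0.572 = 0.27.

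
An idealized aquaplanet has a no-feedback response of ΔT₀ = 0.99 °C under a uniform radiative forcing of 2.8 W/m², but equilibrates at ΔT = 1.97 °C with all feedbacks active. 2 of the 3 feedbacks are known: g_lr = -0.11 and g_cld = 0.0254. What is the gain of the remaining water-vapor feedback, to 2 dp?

0.58

Amplification A = ΔT/ΔT₀ = 1.97/0.99 = 1.99.
Total gain g = 1 − 1/A = 1 − 1/1.99 = 0.4975.
Known gains sum to -0.11 + 0.0254 = -0.0846.
g_wv = 0.4975 + 0.0846 = 0.58.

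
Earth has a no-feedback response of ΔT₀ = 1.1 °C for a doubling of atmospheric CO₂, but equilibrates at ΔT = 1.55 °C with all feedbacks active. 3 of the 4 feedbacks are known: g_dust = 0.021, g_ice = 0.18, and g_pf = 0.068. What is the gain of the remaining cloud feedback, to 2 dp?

0.02

Amplification A = ΔT/ΔT₀ = 1.55/1.1 = 1.409.
Total gain g = 1 − 1/A = 1 − 1/1.409 = 0.2903.
Known gains sum to 0.021 + 0.18 + 0.068 = 0.269.
g_cld = 0.2903 − 0.269 = 0.02.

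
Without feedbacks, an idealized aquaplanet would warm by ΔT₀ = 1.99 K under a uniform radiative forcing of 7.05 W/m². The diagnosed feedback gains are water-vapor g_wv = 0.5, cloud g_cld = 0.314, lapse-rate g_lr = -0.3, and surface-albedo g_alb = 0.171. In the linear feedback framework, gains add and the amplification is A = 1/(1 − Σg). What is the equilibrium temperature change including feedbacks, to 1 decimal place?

6.3 K

Total gain g = 0.5 + 0.314 − 0.3 + 0.171 = 0.685.
Amplification A = 1/(1 − 0.685) = 3.175.
ΔT = 1.99 × 3.175 = 6.3 K.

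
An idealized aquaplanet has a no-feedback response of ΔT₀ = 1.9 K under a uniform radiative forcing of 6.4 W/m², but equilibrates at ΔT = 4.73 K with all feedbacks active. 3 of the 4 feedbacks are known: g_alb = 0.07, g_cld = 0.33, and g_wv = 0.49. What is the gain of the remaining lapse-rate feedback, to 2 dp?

Amplification A = ΔT/ΔT₀ = 4.73/1.9 = 2.489.
Total gain g = 1 − 1/A = 1 − 1/2.489 = 0.5982.
Known gains sum to 0.07 + 0.33 + 0.49 = 0.89.
g_lr = 0.5982 − 0.89 = -0.29.

-0.29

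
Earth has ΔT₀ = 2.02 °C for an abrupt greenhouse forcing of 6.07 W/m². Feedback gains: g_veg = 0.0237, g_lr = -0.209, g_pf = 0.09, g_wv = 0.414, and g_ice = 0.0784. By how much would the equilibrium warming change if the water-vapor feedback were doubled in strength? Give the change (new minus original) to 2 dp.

Original: g = 0.3971, ΔT = 2.02/(1−0.3971) = 3.3505 °C.
With doubled water-vapor: g' = 0.8111, ΔT' = 2.02/(1−0.8111) = 10.6935 °C.
Change = 10.6935 − 3.3505 = 7.34 °C.

7.34 °C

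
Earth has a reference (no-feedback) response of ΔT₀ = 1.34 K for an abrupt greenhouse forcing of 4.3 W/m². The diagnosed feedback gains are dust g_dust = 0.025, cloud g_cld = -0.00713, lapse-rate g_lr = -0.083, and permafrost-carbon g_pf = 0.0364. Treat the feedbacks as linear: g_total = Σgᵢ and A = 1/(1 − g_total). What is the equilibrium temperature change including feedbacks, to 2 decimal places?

Total gain g = 0.025 − 0.00713 − 0.083 + 0.0364 = -0.02873.
Amplification A = 1/(1 + 0.02873) = 0.9721.
ΔT = 1.34 × 0.9721 = 1.30 K.

1.30 K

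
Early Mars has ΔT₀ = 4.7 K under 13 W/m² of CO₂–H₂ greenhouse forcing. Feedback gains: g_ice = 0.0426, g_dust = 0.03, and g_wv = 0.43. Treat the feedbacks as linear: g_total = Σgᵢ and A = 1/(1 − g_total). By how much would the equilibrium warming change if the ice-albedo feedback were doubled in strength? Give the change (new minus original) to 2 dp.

0.89 K

Original: g = 0.5026, ΔT = 4.7/(1−0.5026) = 9.4491 K.
With doubled ice-albedo: g' = 0.5452, ΔT' = 4.7/(1−0.5452) = 10.3342 K.
Change = 10.3342 − 9.4491 = 0.89 K.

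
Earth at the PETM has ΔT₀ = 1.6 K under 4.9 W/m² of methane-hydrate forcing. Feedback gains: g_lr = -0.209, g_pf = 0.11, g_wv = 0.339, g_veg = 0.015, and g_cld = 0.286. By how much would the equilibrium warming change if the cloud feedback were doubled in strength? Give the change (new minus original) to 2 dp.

Original: g = 0.541, ΔT = 1.6/(1−0.541) = 3.4858 K.
With doubled cloud: g' = 0.827, ΔT' = 1.6/(1−0.827) = 9.2486 K.
Change = 9.2486 − 3.4858 = 5.76 K.

5.76 K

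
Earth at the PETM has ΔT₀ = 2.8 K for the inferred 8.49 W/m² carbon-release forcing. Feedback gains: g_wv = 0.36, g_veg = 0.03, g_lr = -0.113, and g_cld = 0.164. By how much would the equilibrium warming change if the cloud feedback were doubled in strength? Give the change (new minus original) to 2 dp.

Original: g = 0.441, ΔT = 2.8/(1−0.441) = 5.0089 K.
With doubled cloud: g' = 0.605, ΔT' = 2.8/(1−0.605) = 7.0886 K.
Change = 7.0886 − 5.0089 = 2.08 K.

2.08 K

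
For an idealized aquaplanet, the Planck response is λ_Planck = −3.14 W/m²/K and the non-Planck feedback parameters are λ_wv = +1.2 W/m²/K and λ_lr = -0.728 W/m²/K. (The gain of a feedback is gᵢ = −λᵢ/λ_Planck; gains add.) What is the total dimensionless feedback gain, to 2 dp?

0.15

Convert to gains: g_wv = 1.2/3.14 = 0.3822; g_lr = -0.728/3.14 = -0.2318.
Total gain g = 0.1504.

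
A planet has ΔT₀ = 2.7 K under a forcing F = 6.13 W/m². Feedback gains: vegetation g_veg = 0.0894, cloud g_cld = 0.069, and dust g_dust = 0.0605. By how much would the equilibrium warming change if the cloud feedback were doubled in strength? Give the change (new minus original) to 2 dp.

0.33 K

Original: g = 0.2189, ΔT = 2.7/(1−0.2189) = 3.4567 K.
With doubled cloud: g' = 0.2879, ΔT' = 2.7/(1−0.2879) = 3.7916 K.
Change = 3.7916 − 3.4567 = 0.33 K.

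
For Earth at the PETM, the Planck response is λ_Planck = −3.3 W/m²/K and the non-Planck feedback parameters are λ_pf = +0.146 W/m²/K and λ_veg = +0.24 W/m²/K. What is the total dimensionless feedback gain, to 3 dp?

Convert to gains: g_pf = 0.146/3.3 = 0.04424; g_veg = 0.24/3.3 = 0.07273.
Total gain g = 0.11697.

0.117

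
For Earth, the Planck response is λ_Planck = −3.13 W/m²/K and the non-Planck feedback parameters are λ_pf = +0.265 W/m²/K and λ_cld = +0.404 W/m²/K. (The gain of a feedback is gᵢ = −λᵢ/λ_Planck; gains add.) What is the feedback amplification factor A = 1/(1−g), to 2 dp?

1.27

Convert to gains: g_pf = 0.265/3.13 = 0.08466; g_cld = 0.404/3.13 = 0.1291.
Total gain g = 0.21376.
A = 1/(1 − 0.21376) = 1.27.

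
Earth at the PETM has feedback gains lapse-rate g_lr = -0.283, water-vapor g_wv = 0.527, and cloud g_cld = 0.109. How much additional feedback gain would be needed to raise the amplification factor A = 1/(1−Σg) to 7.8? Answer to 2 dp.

0.52

Current total gain = 0.353.
Target gain for A = 7.8: g* = 1 − 1/7.8 = 0.8718.
Additional gain needed = 0.8718 − 0.353 = 0.52.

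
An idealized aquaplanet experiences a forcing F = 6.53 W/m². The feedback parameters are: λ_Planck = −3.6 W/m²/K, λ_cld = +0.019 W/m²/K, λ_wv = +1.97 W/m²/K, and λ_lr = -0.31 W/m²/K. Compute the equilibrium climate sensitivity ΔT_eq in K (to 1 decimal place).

Net feedback parameter λ = (−3.6) + (+0.019) + (+1.97) + (-0.31) = -1.921 W/m²/K.
ΔT = −F/λ = −6.53/(-1.921) = 3.4 K.

3.4 K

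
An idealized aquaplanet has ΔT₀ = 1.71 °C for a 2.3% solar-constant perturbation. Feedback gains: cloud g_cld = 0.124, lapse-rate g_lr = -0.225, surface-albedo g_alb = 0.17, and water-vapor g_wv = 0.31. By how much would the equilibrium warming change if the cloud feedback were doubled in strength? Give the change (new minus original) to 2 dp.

0.69 °C

Original: g = 0.379, ΔT = 1.71/(1−0.379) = 2.7536 °C.
With doubled cloud: g' = 0.503, ΔT' = 1.71/(1−0.503) = 3.4406 °C.
Change = 3.4406 − 2.7536 = 0.69 °C.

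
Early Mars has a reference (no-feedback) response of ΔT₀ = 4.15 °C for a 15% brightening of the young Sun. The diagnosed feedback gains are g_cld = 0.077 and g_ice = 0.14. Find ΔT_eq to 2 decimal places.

5.30 °C

Total gain g = 0.077 + 0.14 = 0.217.
Amplification A = 1/(1 − 0.217) = 1.277.
ΔT = 4.15 × 1.277 = 5.30 °C.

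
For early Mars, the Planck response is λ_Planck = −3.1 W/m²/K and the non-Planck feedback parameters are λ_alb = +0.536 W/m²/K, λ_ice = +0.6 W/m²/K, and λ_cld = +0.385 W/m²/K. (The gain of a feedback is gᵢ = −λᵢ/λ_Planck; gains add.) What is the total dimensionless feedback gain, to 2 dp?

Convert to gains: g_alb = 0.536/3.1 = 0.1729; g_ice = 0.6/3.1 = 0.1935; g_cld = 0.385/3.1 = 0.1242.
Total gain g = 0.4906.

0.49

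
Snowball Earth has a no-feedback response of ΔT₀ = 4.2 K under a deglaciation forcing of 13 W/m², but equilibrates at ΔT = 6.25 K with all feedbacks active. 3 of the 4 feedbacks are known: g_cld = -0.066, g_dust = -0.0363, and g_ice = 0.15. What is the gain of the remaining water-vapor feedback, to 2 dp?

Amplification A = ΔT/ΔT₀ = 6.25/4.2 = 1.488.
Total gain g = 1 − 1/A = 1 − 1/1.488 = 0.328.
Known gains sum to -0.066 − 0.0363 + 0.15 = 0.0477.
g_wv = 0.328 − 0.0477 = 0.28.

0.28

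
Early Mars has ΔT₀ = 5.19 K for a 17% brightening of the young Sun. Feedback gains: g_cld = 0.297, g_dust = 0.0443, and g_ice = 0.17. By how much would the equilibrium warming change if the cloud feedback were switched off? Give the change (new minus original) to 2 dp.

-4.01 K

Original: g = 0.5113, ΔT = 5.19/(1−0.5113) = 10.6200 K.
Without cloud: g' = 0.2143, ΔT' = 5.19/(1−0.2143) = 6.6056 K.
Change = 6.6056 − 10.6200 = -4.01 K.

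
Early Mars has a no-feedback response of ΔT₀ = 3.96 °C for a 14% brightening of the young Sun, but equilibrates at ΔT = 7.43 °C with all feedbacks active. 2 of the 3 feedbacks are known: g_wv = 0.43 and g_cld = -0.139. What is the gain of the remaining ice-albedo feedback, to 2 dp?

Amplification A = ΔT/ΔT₀ = 7.43/3.96 = 1.876.
Total gain g = 1 − 1/A = 1 − 1/1.876 = 0.467.
Known gains sum to 0.43 − 0.139 = 0.291.
g_ice = 0.467 − 0.291 = 0.18.

0.18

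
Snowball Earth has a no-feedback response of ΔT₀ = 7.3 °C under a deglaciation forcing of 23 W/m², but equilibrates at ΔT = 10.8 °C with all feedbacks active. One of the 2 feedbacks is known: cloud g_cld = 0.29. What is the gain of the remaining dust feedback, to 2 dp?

Amplification A = ΔT/ΔT₀ = 10.8/7.3 = 1.479.
Total gain g = 1 − 1/A = 1 − 1/1.479 = 0.3239.
The known gain is 0.29.
g_dust = 0.3239 − 0.29 = 0.03.

0.03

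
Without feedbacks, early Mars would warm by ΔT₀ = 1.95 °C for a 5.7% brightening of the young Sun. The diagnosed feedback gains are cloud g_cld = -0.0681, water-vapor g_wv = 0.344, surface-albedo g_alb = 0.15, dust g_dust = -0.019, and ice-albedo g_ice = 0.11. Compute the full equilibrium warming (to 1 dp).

4.0 °C

Total gain g = -0.0681 + 0.344 + 0.15 − 0.019 + 0.11 = 0.5169.
Amplification A = 1/(1 − 0.5169) = 2.07.
ΔT = 1.95 × 2.07 = 4.0 °C.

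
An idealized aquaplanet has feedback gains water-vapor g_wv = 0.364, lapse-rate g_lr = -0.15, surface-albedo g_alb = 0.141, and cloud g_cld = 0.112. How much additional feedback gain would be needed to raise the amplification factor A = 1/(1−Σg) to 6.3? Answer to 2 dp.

0.37

Current total gain = 0.467.
Target gain for A = 6.3: g* = 1 − 1/6.3 = 0.8413.
Additional gain needed = 0.8413 − 0.467 = 0.37.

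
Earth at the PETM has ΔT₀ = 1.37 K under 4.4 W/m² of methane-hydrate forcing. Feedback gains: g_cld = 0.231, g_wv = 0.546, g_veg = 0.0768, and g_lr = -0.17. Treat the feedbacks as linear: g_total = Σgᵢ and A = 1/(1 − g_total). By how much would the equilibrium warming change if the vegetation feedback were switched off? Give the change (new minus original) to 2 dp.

-0.85 K

Original: g = 0.6838, ΔT = 1.37/(1−0.6838) = 4.3327 K.
Without vegetation: g' = 0.607, ΔT' = 1.37/(1−0.607) = 3.4860 K.
Change = 3.4860 − 4.3327 = -0.85 K.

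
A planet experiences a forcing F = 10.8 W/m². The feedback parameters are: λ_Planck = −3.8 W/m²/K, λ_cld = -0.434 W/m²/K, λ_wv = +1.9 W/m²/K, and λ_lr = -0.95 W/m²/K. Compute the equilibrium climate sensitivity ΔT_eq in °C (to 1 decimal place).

Net feedback parameter λ = (−3.8) + (-0.434) + (+1.9) + (-0.95) = -3.284 W/m²/K.
ΔT = −F/λ = −10.8/(-3.284) = 3.3 °C.

3.3 °C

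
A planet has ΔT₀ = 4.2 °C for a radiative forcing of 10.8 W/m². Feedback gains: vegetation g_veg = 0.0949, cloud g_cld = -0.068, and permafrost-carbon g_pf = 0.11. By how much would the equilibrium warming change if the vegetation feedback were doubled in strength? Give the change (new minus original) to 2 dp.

Original: g = 0.1369, ΔT = 4.2/(1−0.1369) = 4.8662 °C.
With doubled vegetation: g' = 0.2318, ΔT' = 4.2/(1−0.2318) = 5.4673 °C.
Change = 5.4673 − 4.8662 = 0.60 °C.

0.60 °C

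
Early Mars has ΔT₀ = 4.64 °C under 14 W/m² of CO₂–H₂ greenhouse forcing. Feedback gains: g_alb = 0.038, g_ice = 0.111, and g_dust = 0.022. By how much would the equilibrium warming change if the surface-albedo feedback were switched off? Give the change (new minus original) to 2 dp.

Original: g = 0.171, ΔT = 4.64/(1−0.171) = 5.5971 °C.
Without surface-albedo: g' = 0.133, ΔT' = 4.64/(1−0.133) = 5.3518 °C.
Change = 5.3518 − 5.5971 = -0.25 °C.

-0.25 °C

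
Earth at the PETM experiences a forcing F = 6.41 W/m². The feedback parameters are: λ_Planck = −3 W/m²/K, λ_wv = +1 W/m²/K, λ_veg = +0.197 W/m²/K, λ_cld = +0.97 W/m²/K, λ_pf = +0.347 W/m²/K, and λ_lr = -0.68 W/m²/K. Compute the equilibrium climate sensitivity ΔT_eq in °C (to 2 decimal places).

5.50 °C

Net feedback parameter λ = (−3) + (+1) + (+0.197) + (+0.97) + (+0.347) + (-0.68) = -1.166 W/m²/K.
ΔT = −F/λ = −6.41/(-1.166) = 5.50 °C.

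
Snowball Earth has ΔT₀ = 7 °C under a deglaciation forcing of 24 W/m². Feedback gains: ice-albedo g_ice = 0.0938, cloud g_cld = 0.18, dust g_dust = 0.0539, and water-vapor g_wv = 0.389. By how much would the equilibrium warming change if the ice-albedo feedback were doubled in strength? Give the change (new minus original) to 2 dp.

Original: g = 0.7167, ΔT = 7/(1−0.7167) = 24.7088 °C.
With doubled ice-albedo: g' = 0.8105, ΔT' = 7/(1−0.8105) = 36.9393 °C.
Change = 36.9393 − 24.7088 = 12.23 °C.

12.23 °C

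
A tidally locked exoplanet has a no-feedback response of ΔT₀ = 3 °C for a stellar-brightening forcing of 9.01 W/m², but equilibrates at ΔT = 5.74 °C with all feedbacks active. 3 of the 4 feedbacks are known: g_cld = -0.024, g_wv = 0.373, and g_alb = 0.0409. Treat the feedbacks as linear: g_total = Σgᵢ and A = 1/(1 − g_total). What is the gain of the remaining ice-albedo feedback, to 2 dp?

0.09

Amplification A = ΔT/ΔT₀ = 5.74/3 = 1.913.
Total gain g = 1 − 1/A = 1 − 1/1.913 = 0.4773.
Known gains sum to -0.024 + 0.373 + 0.0409 = 0.3899.
g_ice = 0.4773 − 0.3899 = 0.09.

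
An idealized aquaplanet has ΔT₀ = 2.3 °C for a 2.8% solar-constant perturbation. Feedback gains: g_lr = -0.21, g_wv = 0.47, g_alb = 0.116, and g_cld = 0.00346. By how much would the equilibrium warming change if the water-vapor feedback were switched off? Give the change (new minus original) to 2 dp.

Original: g = 0.37946, ΔT = 2.3/(1−0.37946) = 3.7064 °C.
Without water-vapor: g' = -0.09054, ΔT' = 2.3/(1+0.09054) = 2.1090 °C.
Change = 2.1090 − 3.7064 = -1.60 °C.

-1.60 °C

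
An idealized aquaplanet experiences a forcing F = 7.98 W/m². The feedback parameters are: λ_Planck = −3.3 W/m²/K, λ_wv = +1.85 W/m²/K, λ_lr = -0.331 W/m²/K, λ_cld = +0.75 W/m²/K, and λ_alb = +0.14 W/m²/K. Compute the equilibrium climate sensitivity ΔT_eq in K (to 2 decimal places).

Net feedback parameter λ = (−3.3) + (+1.85) + (-0.331) + (+0.75) + (+0.14) = -0.891 W/m²/K.
ΔT = −F/λ = −7.98/(-0.891) = 8.96 K.

8.96 K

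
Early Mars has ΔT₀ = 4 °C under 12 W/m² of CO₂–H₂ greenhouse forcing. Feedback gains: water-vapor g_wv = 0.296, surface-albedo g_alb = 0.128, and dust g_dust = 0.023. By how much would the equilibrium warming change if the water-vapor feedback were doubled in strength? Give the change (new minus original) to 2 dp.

8.33 °C

Original: g = 0.447, ΔT = 4/(1−0.447) = 7.2333 °C.
With doubled water-vapor: g' = 0.743, ΔT' = 4/(1−0.743) = 15.5642 °C.
Change = 15.5642 − 7.2333 = 8.33 °C.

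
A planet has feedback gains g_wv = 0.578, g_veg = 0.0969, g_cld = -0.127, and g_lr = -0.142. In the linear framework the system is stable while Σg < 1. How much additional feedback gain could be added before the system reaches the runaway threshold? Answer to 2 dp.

Current total gain = 0.578 + 0.0969 − 0.127 − 0.142 = 0.4059.
Margin to runaway = 1 − 0.4059 = 0.59.

0.59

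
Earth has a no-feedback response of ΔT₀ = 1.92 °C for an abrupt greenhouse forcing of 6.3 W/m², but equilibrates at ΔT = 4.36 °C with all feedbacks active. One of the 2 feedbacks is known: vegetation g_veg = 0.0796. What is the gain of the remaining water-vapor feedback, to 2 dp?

Amplification A = ΔT/ΔT₀ = 4.36/1.92 = 2.271.
Total gain g = 1 − 1/A = 1 − 1/2.271 = 0.5597.
The known gain is 0.0796.
g_wv = 0.5597 − 0.0796 = 0.48.

0.48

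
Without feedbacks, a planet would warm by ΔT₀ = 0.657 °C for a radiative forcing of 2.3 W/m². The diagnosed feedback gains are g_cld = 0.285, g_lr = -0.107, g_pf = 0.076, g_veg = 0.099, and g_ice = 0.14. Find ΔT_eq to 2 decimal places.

Total gain g = 0.285 − 0.107 + 0.076 + 0.099 + 0.14 = 0.493.
Amplification A = 1/(1 − 0.493) = 1.972.
ΔT = 0.657 × 1.972 = 1.30 °C.

1.30 °C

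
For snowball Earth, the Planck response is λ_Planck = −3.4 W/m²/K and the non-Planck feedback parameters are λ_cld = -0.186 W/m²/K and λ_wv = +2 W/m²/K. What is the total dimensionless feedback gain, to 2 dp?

0.53

Convert to gains: g_cld = -0.186/3.4 = -0.05471; g_wv = 2/3.4 = 0.5882.
Total gain g = 0.53349.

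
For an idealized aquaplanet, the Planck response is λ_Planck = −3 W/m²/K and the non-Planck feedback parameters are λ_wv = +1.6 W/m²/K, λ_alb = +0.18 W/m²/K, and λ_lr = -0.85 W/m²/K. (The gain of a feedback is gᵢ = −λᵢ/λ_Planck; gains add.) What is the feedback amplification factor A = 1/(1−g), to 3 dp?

1.449

Convert to gains: g_wv = 1.6/3 = 0.5333; g_alb = 0.18/3 = 0.06; g_lr = -0.85/3 = -0.2833.
Total gain g = 0.31.
A = 1/(1 − 0.31) = 1.449.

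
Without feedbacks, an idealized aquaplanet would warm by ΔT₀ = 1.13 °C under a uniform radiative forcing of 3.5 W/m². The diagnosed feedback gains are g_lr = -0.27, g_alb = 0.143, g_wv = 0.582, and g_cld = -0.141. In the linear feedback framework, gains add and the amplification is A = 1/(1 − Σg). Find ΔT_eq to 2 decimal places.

1.65 °C

Total gain g = -0.27 + 0.143 + 0.582 − 0.141 = 0.314.
Amplification A = 1/(1 − 0.314) = 1.458.
ΔT = 1.13 × 1.458 = 1.65 °C.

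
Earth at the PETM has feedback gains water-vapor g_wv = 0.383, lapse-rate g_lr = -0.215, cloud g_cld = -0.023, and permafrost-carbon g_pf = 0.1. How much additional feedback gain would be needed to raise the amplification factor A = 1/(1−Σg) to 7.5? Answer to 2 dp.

Current total gain = 0.245.
Target gain for A = 7.5: g* = 1 − 1/7.5 = 0.8667.
Additional gain needed = 0.8667 − 0.245 = 0.62.

0.62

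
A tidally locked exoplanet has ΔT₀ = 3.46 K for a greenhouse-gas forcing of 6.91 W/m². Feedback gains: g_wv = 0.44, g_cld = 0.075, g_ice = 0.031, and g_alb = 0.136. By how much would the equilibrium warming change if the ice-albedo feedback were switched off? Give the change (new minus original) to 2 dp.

-0.97 K

Original: g = 0.682, ΔT = 3.46/(1−0.682) = 10.8805 K.
Without ice-albedo: g' = 0.651, ΔT' = 3.46/(1−0.651) = 9.9140 K.
Change = 9.9140 − 10.8805 = -0.97 K.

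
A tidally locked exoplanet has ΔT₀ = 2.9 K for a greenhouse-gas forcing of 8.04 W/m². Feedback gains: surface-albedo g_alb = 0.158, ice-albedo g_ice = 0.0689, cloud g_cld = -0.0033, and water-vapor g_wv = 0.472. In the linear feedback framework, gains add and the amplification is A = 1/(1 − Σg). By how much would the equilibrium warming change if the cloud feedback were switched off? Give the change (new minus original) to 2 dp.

Original: g = 0.6956, ΔT = 2.9/(1−0.6956) = 9.5269 K.
Without cloud: g' = 0.6989, ΔT' = 2.9/(1−0.6989) = 9.6314 K.
Change = 9.6314 − 9.5269 = 0.10 K.

0.10 K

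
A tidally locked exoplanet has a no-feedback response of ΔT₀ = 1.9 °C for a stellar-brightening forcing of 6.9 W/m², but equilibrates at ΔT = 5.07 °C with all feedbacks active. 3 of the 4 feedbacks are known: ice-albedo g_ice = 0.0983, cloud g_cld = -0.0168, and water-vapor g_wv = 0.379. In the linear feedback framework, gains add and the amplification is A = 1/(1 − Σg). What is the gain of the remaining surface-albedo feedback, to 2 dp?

0.16

Amplification A = ΔT/ΔT₀ = 5.07/1.9 = 2.668.
Total gain g = 1 − 1/A = 1 − 1/2.668 = 0.6252.
Known gains sum to 0.0983 − 0.0168 + 0.379 = 0.4605.
g_alb = 0.6252 − 0.4605 = 0.16.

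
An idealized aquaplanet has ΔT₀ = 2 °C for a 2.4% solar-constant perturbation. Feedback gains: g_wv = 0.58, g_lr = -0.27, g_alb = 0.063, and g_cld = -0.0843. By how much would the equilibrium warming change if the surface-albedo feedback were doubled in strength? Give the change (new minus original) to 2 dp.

0.27 °C

Original: g = 0.2887, ΔT = 2/(1−0.2887) = 2.8118 °C.
With doubled surface-albedo: g' = 0.3517, ΔT' = 2/(1−0.3517) = 3.0850 °C.
Change = 3.0850 − 2.8118 = 0.27 °C.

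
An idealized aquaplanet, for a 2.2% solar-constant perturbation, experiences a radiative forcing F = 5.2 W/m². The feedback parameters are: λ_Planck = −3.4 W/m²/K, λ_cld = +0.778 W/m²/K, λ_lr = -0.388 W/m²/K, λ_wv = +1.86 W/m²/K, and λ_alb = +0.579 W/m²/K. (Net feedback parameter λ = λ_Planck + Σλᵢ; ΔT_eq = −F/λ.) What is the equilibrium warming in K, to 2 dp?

Net feedback parameter λ = (−3.4) + (+0.778) + (-0.388) + (+1.86) + (+0.579) = -0.571 W/m²/K.
ΔT = −F/λ = −5.2/(-0.571) = 9.11 K.

9.11 K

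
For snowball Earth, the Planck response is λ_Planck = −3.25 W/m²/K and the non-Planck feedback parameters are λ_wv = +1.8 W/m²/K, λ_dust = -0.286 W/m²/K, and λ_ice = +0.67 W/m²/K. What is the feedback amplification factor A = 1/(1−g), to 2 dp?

Convert to gains: g_wv = 1.8/3.25 = 0.5538; g_dust = -0.286/3.25 = -0.088; g_ice = 0.67/3.25 = 0.2062.
Total gain g = 0.672.
A = 1/(1 − 0.672) = 3.05.

3.05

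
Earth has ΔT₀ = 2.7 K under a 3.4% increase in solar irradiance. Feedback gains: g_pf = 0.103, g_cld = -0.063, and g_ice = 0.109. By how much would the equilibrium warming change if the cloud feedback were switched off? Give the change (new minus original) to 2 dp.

0.25 K

Original: g = 0.149, ΔT = 2.7/(1−0.149) = 3.1727 K.
Without cloud: g' = 0.212, ΔT' = 2.7/(1−0.212) = 3.4264 K.
Change = 3.4264 − 3.1727 = 0.25 K.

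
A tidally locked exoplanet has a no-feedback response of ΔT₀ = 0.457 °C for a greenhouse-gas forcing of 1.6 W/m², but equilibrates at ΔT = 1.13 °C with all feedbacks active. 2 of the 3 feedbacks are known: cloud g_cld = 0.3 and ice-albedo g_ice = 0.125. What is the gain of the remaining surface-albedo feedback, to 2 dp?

0.17

Amplification A = ΔT/ΔT₀ = 1.13/0.457 = 2.473.
Total gain g = 1 − 1/A = 1 − 1/2.473 = 0.5956.
Known gains sum to 0.3 + 0.125 = 0.425.
g_alb = 0.5956 − 0.425 = 0.17.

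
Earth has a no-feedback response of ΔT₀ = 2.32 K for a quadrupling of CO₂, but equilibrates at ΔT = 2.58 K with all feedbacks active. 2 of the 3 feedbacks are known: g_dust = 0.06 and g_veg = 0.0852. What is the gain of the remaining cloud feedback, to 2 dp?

-0.04

Amplification A = ΔT/ΔT₀ = 2.58/2.32 = 1.112.
Total gain g = 1 − 1/A = 1 − 1/1.112 = 0.1007.
Known gains sum to 0.06 + 0.0852 = 0.1452.
g_cld = 0.1007 − 0.1452 = -0.04.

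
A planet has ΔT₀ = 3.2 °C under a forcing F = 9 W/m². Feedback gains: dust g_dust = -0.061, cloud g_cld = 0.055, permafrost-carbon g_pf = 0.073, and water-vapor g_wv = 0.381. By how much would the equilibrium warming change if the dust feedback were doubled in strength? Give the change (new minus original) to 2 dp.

-0.58 °C

Original: g = 0.448, ΔT = 3.2/(1−0.448) = 5.7971 °C.
With doubled dust: g' = 0.387, ΔT' = 3.2/(1−0.387) = 5.2202 °C.
Change = 5.2202 − 5.7971 = -0.58 °C.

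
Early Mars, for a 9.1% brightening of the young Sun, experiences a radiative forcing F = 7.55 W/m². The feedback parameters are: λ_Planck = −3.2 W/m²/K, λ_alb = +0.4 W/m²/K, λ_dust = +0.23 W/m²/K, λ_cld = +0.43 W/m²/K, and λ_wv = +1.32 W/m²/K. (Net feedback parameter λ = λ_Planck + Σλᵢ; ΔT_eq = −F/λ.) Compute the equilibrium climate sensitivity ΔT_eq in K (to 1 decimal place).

9.2 K

Net feedback parameter λ = (−3.2) + (+0.4) + (+0.23) + (+0.43) + (+1.32) = -0.82 W/m²/K.
ΔT = −F/λ = −7.55/(-0.82) = 9.2 K.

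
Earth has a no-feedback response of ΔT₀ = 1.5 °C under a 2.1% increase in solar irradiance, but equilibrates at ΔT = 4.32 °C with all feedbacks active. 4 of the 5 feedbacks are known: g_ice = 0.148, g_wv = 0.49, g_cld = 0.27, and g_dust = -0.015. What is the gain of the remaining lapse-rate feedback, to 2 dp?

-0.24

Amplification A = ΔT/ΔT₀ = 4.32/1.5 = 2.88.
Total gain g = 1 − 1/A = 1 − 1/2.88 = 0.6528.
Known gains sum to 0.148 + 0.49 + 0.27 − 0.015 = 0.893.
g_lr = 0.6528 − 0.893 = -0.24.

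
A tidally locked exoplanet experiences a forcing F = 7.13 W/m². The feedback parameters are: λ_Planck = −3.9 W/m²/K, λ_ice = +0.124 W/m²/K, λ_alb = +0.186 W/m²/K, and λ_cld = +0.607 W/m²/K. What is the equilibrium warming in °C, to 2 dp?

Net feedback parameter λ = (−3.9) + (+0.124) + (+0.186) + (+0.607) = -2.983 W/m²/K.
ΔT = −F/λ = −7.13/(-2.983) = 2.39 °C.

2.39 °C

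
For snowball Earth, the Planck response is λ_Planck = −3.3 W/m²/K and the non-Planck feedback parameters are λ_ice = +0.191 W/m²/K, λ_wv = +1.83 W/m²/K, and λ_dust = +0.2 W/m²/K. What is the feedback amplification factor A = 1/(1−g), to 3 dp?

3.058

Convert to gains: g_ice = 0.191/3.3 = 0.05788; g_wv = 1.83/3.3 = 0.5545; g_dust = 0.2/3.3 = 0.06061.
Total gain g = 0.67299.
A = 1/(1 − 0.67299) = 3.058.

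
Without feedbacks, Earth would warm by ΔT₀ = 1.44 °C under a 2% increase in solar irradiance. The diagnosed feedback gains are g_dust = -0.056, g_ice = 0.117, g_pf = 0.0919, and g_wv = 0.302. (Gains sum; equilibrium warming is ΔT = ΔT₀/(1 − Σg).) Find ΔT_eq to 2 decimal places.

Total gain g = -0.056 + 0.117 + 0.0919 + 0.302 = 0.4549.
Amplification A = 1/(1 − 0.4549) = 1.835.
ΔT = 1.44 × 1.835 = 2.64 °C.

2.64 °C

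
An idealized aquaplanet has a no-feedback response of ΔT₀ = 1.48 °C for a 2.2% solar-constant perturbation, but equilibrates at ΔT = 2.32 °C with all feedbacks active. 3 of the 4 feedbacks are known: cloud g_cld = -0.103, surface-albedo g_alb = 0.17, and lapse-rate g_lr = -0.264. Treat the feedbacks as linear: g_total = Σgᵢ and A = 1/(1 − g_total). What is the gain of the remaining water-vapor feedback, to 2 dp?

Amplification A = ΔT/ΔT₀ = 2.32/1.48 = 1.568.
Total gain g = 1 − 1/A = 1 − 1/1.568 = 0.3622.
Known gains sum to -0.103 + 0.17 − 0.264 = -0.197.
g_wv = 0.3622 + 0.197 = 0.56.

0.56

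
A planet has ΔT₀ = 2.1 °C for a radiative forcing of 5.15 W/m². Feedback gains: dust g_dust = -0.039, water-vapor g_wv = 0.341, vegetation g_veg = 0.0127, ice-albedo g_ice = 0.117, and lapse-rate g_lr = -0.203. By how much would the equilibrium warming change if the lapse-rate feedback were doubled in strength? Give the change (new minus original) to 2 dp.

-0.57 °C

Original: g = 0.2287, ΔT = 2.1/(1−0.2287) = 2.7227 °C.
With doubled lapse-rate: g' = 0.0257, ΔT' = 2.1/(1−0.0257) = 2.1554 °C.
Change = 2.1554 − 2.7227 = -0.57 °C.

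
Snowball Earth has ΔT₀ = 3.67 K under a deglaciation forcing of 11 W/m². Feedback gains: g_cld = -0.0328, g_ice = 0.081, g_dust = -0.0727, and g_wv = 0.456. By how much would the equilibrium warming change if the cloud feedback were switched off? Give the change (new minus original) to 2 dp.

0.40 K

Original: g = 0.4315, ΔT = 3.67/(1−0.4315) = 6.4556 K.
Without cloud: g' = 0.4643, ΔT' = 3.67/(1−0.4643) = 6.8508 K.
Change = 6.8508 − 6.4556 = 0.40 K.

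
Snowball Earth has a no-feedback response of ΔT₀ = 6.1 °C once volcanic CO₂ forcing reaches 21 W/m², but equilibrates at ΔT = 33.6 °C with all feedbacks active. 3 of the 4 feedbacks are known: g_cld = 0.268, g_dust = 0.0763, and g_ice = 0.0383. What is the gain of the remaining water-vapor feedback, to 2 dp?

Amplification A = ΔT/ΔT₀ = 33.6/6.1 = 5.508.
Total gain g = 1 − 1/A = 1 − 1/5.508 = 0.8184.
Known gains sum to 0.268 + 0.0763 + 0.0383 = 0.3826.
g_wv = 0.8184 − 0.3826 = 0.44.

0.44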